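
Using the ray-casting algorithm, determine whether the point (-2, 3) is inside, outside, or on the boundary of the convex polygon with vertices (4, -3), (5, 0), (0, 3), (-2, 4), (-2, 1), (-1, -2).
The point (-2, 3) lies on the polygon boundary

Boundary check: the query satisfies the collinearity and bounding-box conditions for some polygon edge, so it lies exactly on the boundary.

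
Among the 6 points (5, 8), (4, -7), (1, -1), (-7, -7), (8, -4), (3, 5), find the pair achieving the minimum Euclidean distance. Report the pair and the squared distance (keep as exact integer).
Pair = ((5, 8), (3, 5)); squared distance = 13

Compute all C(6, 2) = 15 pairwise squared distances (x_i − x_j)² + (y_i − y_j)². The minimum is 13, attained by the pair ((5, 8), (3, 5)).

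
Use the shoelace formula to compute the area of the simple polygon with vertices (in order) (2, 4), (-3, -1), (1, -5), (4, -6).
Area = 34

Shoelace formula: Area = (1/2) |Σ_i (x_i · y_{i+1} − x_{i+1} · y_i)| (indices mod n). Compute each cross term:
  (2)(-1) − (-3)(4) = 10
  (-3)(-5) − (1)(-1) = 16
  (1)(-6) − (4)(-5) = 14
  (4)(4) − (2)(-6) = 28
Sum = 68, so (signed) Area = 68/2 = 34, |Area| = 34.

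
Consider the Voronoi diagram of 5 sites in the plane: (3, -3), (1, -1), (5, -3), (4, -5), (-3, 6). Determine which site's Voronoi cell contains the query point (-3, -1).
Nearest site = (1, -1)

The Voronoi cell of site s contains exactly those query points closer to s than to any other site. Compute squared distances from q = (-3, -1) to each site:
  (1 − -3)² + (-1 − -1)² = 16
  (3 − -3)² + (-3 − -1)² = 40
  (-3 − -3)² + (6 − -1)² = 49
  (4 − -3)² + (-5 − -1)² = 65
  (5 − -3)² + (-3 − -1)² = 68
Minimum is attained by (1, -1), so q lies in its Voronoi cell.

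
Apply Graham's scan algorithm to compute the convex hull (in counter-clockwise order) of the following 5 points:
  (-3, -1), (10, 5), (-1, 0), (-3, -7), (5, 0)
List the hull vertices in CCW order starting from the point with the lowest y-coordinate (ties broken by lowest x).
Hull (CCW) = [(-3, -7), (5, 0), (10, 5), (-1, 0), (-3, -1)]

Graham scan procedure:
  1. Find the pivot p₀ = point with lowest y (tie → lowest x): (-3, -7).
  2. Sort the remaining points by polar angle around p₀.
  3. Walk through sorted points, maintaining a stack; pop the top while the last three entries make a non-left turn (cross product ≤ 0).
  4. Final stack is the convex hull in CCW order: (-3, -7), (5, 0), (10, 5), (-1, 0), (-3, -1).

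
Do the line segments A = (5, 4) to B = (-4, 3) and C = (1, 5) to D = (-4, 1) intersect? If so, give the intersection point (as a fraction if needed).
Yes; intersection at (-34/31, 103/31) (t = 21/31 on AB, s = 13/31 on CD)

Parametrize AB as A + t(B − A) = (5 + -9 t, 4 + -1 t) and CD as C + s(D − C) = (1 + -5 s, 5 + -4 s). Solve the linear system for (t, s). Determinant = -31 ≠ 0, so a unique intersection of the containing lines exists. Solution: t = 21/31, s = 13/31 — both in [0, 1], so the segments cross. Intersection point: (-34/31, 103/31).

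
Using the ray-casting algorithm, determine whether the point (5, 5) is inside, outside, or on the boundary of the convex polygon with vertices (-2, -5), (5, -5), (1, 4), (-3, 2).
The point (5, 5) lies strictly outside the polygon

Cast a horizontal ray to the right from the query point and count how many polygon edges it crosses (each edge strictly once or zero times, handled with the usual half-open convention). 
Parity of crossings → even ⇒ outside.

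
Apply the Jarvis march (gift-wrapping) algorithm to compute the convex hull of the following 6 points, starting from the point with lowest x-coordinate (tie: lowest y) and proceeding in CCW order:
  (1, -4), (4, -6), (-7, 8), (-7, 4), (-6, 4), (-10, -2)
Hull (CCW) = [(-10, -2), (4, -6), (-7, 8)]

Jarvis march: at each step, from the current hull vertex p, select the next vertex q as the point such that every other point lies strictly to the left of (or on) the directed line p → q. (Equivalently: for every other point r, the cross product (q − p) × (r − p) ≥ 0.)
Starting point (lowest x, tie lowest y): (-10, -2). Wrap until returning to start. Resulting hull: (-10, -2), (4, -6), (-7, 8).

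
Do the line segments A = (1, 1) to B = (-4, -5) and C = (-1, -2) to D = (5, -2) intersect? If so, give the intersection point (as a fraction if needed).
No (intersection of containing lines falls outside at least one segment)

Parametrize and solve: t = 1/2, s = -1/12. At least one of these is outside [0, 1], so the segments do not intersect.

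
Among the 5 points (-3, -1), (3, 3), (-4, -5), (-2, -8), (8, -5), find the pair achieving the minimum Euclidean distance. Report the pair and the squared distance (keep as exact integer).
Pair = ((-4, -5), (-2, -8)); squared distance = 13

Compute all C(5, 2) = 10 pairwise squared distances (x_i − x_j)² + (y_i − y_j)². The minimum is 13, attained by the pair ((-4, -5), (-2, -8)).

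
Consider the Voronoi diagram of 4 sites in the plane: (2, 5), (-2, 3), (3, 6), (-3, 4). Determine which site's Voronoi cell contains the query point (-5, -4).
Nearest site = (-2, 3)

The Voronoi cell of site s contains exactly those query points closer to s than to any other site. Compute squared distances from q = (-5, -4) to each site:
  (-2 − -5)² + (3 − -4)² = 58
  (-3 − -5)² + (4 − -4)² = 68
  (2 − -5)² + (5 − -4)² = 130
  (3 − -5)² + (6 − -4)² = 164
Minimum is attained by (-2, 3), so q lies in its Voronoi cell.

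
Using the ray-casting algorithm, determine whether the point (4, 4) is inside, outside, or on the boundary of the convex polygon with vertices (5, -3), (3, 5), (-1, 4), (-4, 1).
The point (4, 4) lies strictly outside the polygon

Cast a horizontal ray to the right from the query point and count how many polygon edges it crosses (each edge strictly once or zero times, handled with the usual half-open convention). 
Parity of crossings → even ⇒ outside.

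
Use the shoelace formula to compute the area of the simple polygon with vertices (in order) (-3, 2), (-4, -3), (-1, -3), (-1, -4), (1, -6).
Area = 21/2

Shoelace formula: Area = (1/2) |Σ_i (x_i · y_{i+1} − x_{i+1} · y_i)| (indices mod n). Compute each cross term:
  (-3)(-3) − (-4)(2) = 17
  (-4)(-3) − (-1)(-3) = 9
  (-1)(-4) − (-1)(-3) = 1
  (-1)(-6) − (1)(-4) = 10
  (1)(2) − (-3)(-6) = -16
Sum = 21, so (signed) Area = 21/2 = 21/2, |Area| = 21/2.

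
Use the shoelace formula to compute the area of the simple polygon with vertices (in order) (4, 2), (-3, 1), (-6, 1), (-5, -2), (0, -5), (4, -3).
Area = 95/2

Shoelace formula: Area = (1/2) |Σ_i (x_i · y_{i+1} − x_{i+1} · y_i)| (indices mod n). Compute each cross term:
  (4)(1) − (-3)(2) = 10
  (-3)(1) − (-6)(1) = 3
  (-6)(-2) − (-5)(1) = 17
  (-5)(-5) − (0)(-2) = 25
  (0)(-3) − (4)(-5) = 20
  (4)(2) − (4)(-3) = 20
Sum = 95, so (signed) Area = 95/2 = 95/2, |Area| = 95/2.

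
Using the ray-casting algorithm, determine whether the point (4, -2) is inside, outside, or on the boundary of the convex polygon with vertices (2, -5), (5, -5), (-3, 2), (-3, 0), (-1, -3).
The point (4, -2) lies strictly outside the polygon

Cast a horizontal ray to the right from the query point and count how many polygon edges it crosses (each edge strictly once or zero times, handled with the usual half-open convention). 
Parity of crossings → even ⇒ outside.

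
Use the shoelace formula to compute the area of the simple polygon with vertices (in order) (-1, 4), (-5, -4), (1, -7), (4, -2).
Area = 103/2

Shoelace formula: Area = (1/2) |Σ_i (x_i · y_{i+1} − x_{i+1} · y_i)| (indices mod n). Compute each cross term:
  (-1)(-4) − (-5)(4) = 24
  (-5)(-7) − (1)(-4) = 39
  (1)(-2) − (4)(-7) = 26
  (4)(4) − (-1)(-2) = 14
Sum = 103, so (signed) Area = 103/2 = 103/2, |Area| = 103/2.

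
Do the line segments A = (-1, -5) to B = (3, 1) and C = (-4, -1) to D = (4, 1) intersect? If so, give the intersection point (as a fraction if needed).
Yes; intersection at (14/5, 7/10) (t = 19/20 on AB, s = 17/20 on CD)

Parametrize AB as A + t(B − A) = (-1 + 4 t, -5 + 6 t) and CD as C + s(D − C) = (-4 + 8 s, -1 + 2 s). Solve the linear system for (t, s). Determinant = 40 ≠ 0, so a unique intersection of the containing lines exists. Solution: t = 19/20, s = 17/20 — both in [0, 1], so the segments cross. Intersection point: (14/5, 7/10).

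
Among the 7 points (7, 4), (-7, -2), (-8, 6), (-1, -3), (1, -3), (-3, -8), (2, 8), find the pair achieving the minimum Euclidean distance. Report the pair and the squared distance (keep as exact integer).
Pair = ((-1, -3), (1, -3)); squared distance = 4

Compute all C(7, 2) = 21 pairwise squared distances (x_i − x_j)² + (y_i − y_j)². The minimum is 4, attained by the pair ((-1, -3), (1, -3)).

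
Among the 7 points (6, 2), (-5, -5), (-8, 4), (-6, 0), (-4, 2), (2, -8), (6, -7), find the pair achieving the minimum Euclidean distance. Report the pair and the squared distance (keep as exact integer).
Pair = ((-6, 0), (-4, 2)); squared distance = 8

Compute all C(7, 2) = 21 pairwise squared distances (x_i − x_j)² + (y_i − y_j)². The minimum is 8, attained by the pair ((-6, 0), (-4, 2)).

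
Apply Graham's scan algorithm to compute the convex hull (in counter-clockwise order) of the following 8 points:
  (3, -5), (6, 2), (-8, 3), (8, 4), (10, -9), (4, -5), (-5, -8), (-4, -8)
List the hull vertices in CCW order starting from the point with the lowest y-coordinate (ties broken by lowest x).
Hull (CCW) = [(10, -9), (8, 4), (-8, 3), (-5, -8)]

Graham scan procedure:
  1. Find the pivot p₀ = point with lowest y (tie → lowest x): (10, -9).
  2. Sort the remaining points by polar angle around p₀.
  3. Walk through sorted points, maintaining a stack; pop the top while the last three entries make a non-left turn (cross product ≤ 0).
  4. Final stack is the convex hull in CCW order: (10, -9), (8, 4), (-8, 3), (-5, -8).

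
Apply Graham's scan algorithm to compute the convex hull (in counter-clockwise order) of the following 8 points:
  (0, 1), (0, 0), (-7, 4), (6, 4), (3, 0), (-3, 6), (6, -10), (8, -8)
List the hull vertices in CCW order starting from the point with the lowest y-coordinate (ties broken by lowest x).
Hull (CCW) = [(6, -10), (8, -8), (6, 4), (-3, 6), (-7, 4)]

Graham scan procedure:
  1. Find the pivot p₀ = point with lowest y (tie → lowest x): (6, -10).
  2. Sort the remaining points by polar angle around p₀.
  3. Walk through sorted points, maintaining a stack; pop the top while the last three entries make a non-left turn (cross product ≤ 0).
  4. Final stack is the convex hull in CCW order: (6, -10), (8, -8), (6, 4), (-3, 6), (-7, 4).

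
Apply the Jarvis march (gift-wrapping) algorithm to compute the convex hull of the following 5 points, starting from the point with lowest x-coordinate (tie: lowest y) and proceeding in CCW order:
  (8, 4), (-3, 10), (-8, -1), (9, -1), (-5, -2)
Hull (CCW) = [(-8, -1), (-5, -2), (9, -1), (8, 4), (-3, 10)]

Jarvis march: at each step, from the current hull vertex p, select the next vertex q as the point such that every other point lies strictly to the left of (or on) the directed line p → q. (Equivalently: for every other point r, the cross product (q − p) × (r − p) ≥ 0.)
Starting point (lowest x, tie lowest y): (-8, -1). Wrap until returning to start. Resulting hull: (-8, -1), (-5, -2), (9, -1), (8, 4), (-3, 10).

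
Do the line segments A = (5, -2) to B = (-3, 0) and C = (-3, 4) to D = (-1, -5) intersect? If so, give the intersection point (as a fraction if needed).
Yes; intersection at (-35/17, -4/17) (t = 15/17 on AB, s = 8/17 on CD)

Parametrize AB as A + t(B − A) = (5 + -8 t, -2 + 2 t) and CD as C + s(D − C) = (-3 + 2 s, 4 + -9 s). Solve the linear system for (t, s). Determinant = -68 ≠ 0, so a unique intersection of the containing lines exists. Solution: t = 15/17, s = 8/17 — both in [0, 1], so the segments cross. Intersection point: (-35/17, -4/17).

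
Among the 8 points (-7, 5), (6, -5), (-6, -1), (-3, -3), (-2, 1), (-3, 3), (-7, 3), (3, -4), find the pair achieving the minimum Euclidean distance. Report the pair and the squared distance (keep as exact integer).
Pair = ((-7, 5), (-7, 3)); squared distance = 4

Compute all C(8, 2) = 28 pairwise squared distances (x_i − x_j)² + (y_i − y_j)². The minimum is 4, attained by the pair ((-7, 5), (-7, 3)).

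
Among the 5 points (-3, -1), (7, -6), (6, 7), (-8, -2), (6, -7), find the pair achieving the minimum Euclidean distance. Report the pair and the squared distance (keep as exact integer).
Pair = ((7, -6), (6, -7)); squared distance = 2

Compute all C(5, 2) = 10 pairwise squared distances (x_i − x_j)² + (y_i − y_j)². The minimum is 2, attained by the pair ((7, -6), (6, -7)).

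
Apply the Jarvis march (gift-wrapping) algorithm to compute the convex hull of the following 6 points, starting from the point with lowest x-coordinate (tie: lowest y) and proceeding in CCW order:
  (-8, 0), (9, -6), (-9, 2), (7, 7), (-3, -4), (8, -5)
Hull (CCW) = [(-9, 2), (-8, 0), (-3, -4), (9, -6), (7, 7)]

Jarvis march: at each step, from the current hull vertex p, select the next vertex q as the point such that every other point lies strictly to the left of (or on) the directed line p → q. (Equivalently: for every other point r, the cross product (q − p) × (r − p) ≥ 0.)
Starting point (lowest x, tie lowest y): (-9, 2). Wrap until returning to start. Resulting hull: (-9, 2), (-8, 0), (-3, -4), (9, -6), (7, 7).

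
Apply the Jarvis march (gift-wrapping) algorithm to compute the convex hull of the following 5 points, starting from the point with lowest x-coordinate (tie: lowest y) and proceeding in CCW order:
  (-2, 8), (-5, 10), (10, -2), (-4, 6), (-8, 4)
Hull (CCW) = [(-8, 4), (10, -2), (-2, 8), (-5, 10)]

Jarvis march: at each step, from the current hull vertex p, select the next vertex q as the point such that every other point lies strictly to the left of (or on) the directed line p → q. (Equivalently: for every other point r, the cross product (q − p) × (r − p) ≥ 0.)
Starting point (lowest x, tie lowest y): (-8, 4). Wrap until returning to start. Resulting hull: (-8, 4), (10, -2), (-2, 8), (-5, 10).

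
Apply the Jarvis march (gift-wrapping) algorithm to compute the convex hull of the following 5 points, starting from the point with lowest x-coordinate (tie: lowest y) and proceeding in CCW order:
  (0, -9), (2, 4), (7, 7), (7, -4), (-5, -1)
Hull (CCW) = [(-5, -1), (0, -9), (7, -4), (7, 7), (2, 4)]

Jarvis march: at each step, from the current hull vertex p, select the next vertex q as the point such that every other point lies strictly to the left of (or on) the directed line p → q. (Equivalently: for every other point r, the cross product (q − p) × (r − p) ≥ 0.)
Starting point (lowest x, tie lowest y): (-5, -1). Wrap until returning to start. Resulting hull: (-5, -1), (0, -9), (7, -4), (7, 7), (2, 4).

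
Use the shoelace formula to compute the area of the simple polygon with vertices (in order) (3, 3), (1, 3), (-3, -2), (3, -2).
Area = 20

Shoelace formula: Area = (1/2) |Σ_i (x_i · y_{i+1} − x_{i+1} · y_i)| (indices mod n). Compute each cross term:
  (3)(3) − (1)(3) = 6
  (1)(-2) − (-3)(3) = 7
  (-3)(-2) − (3)(-2) = 12
  (3)(3) − (3)(-2) = 15
Sum = 40, so (signed) Area = 40/2 = 20, |Area| = 20.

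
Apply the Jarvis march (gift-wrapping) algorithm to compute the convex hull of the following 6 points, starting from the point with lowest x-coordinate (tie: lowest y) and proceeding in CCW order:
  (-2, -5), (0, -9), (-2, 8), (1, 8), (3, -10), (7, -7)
Hull (CCW) = [(-2, -5), (0, -9), (3, -10), (7, -7), (1, 8), (-2, 8)]

Jarvis march: at each step, from the current hull vertex p, select the next vertex q as the point such that every other point lies strictly to the left of (or on) the directed line p → q. (Equivalently: for every other point r, the cross product (q − p) × (r − p) ≥ 0.)
Starting point (lowest x, tie lowest y): (-2, -5). Wrap until returning to start. Resulting hull: (-2, -5), (0, -9), (3, -10), (7, -7), (1, 8), (-2, 8).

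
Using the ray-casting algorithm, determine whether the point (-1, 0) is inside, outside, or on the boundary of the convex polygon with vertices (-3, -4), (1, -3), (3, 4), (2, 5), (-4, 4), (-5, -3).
The point (-1, 0) lies strictly inside the polygon

Cast a horizontal ray to the right from the query point and count how many polygon edges it crosses (each edge strictly once or zero times, handled with the usual half-open convention). 
Parity of crossings → odd ⇒ inside.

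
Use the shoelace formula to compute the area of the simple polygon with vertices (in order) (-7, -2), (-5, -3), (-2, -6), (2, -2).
Area = 33/2

Shoelace formula: Area = (1/2) |Σ_i (x_i · y_{i+1} − x_{i+1} · y_i)| (indices mod n). Compute each cross term:
  (-7)(-3) − (-5)(-2) = 11
  (-5)(-6) − (-2)(-3) = 24
  (-2)(-2) − (2)(-6) = 16
  (2)(-2) − (-7)(-2) = -18
Sum = 33, so (signed) Area = 33/2 = 33/2, |Area| = 33/2.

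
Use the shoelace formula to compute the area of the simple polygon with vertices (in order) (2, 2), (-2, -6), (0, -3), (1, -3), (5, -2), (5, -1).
Area = 31/2

Shoelace formula: Area = (1/2) |Σ_i (x_i · y_{i+1} − x_{i+1} · y_i)| (indices mod n). Compute each cross term:
  (2)(-6) − (-2)(2) = -8
  (-2)(-3) − (0)(-6) = 6
  (0)(-3) − (1)(-3) = 3
  (1)(-2) − (5)(-3) = 13
  (5)(-1) − (5)(-2) = 5
  (5)(2) − (2)(-1) = 12
Sum = 31, so (signed) Area = 31/2 = 31/2, |Area| = 31/2.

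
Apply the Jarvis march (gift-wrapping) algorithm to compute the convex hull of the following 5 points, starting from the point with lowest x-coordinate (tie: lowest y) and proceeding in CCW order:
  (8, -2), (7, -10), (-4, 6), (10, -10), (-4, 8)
Hull (CCW) = [(-4, 6), (7, -10), (10, -10), (8, -2), (-4, 8)]

Jarvis march: at each step, from the current hull vertex p, select the next vertex q as the point such that every other point lies strictly to the left of (or on) the directed line p → q. (Equivalently: for every other point r, the cross product (q − p) × (r − p) ≥ 0.)
Starting point (lowest x, tie lowest y): (-4, 6). Wrap until returning to start. Resulting hull: (-4, 6), (7, -10), (10, -10), (8, -2), (-4, 8).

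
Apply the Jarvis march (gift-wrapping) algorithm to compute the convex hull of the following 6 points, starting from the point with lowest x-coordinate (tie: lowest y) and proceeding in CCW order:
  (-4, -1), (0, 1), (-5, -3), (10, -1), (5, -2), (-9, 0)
Hull (CCW) = [(-9, 0), (-5, -3), (5, -2), (10, -1), (0, 1)]

Jarvis march: at each step, from the current hull vertex p, select the next vertex q as the point such that every other point lies strictly to the left of (or on) the directed line p → q. (Equivalently: for every other point r, the cross product (q − p) × (r − p) ≥ 0.)
Starting point (lowest x, tie lowest y): (-9, 0). Wrap until returning to start. Resulting hull: (-9, 0), (-5, -3), (5, -2), (10, -1), (0, 1).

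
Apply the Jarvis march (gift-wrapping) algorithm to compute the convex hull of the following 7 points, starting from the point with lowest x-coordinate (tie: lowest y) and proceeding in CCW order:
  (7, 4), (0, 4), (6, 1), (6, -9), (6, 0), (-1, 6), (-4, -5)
Hull (CCW) = [(-4, -5), (6, -9), (7, 4), (-1, 6)]

Jarvis march: at each step, from the current hull vertex p, select the next vertex q as the point such that every other point lies strictly to the left of (or on) the directed line p → q. (Equivalently: for every other point r, the cross product (q − p) × (r − p) ≥ 0.)
Starting point (lowest x, tie lowest y): (-4, -5). Wrap until returning to start. Resulting hull: (-4, -5), (6, -9), (7, 4), (-1, 6).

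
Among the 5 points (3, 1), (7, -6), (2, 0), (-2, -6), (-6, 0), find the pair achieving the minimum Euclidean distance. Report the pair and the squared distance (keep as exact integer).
Pair = ((3, 1), (2, 0)); squared distance = 2

Compute all C(5, 2) = 10 pairwise squared distances (x_i − x_j)² + (y_i − y_j)². The minimum is 2, attained by the pair ((3, 1), (2, 0)).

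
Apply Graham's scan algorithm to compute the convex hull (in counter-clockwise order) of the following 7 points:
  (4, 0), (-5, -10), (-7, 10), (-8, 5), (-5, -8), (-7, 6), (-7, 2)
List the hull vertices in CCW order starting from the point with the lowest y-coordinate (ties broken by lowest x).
Hull (CCW) = [(-5, -10), (4, 0), (-7, 10), (-8, 5)]

Graham scan procedure:
  1. Find the pivot p₀ = point with lowest y (tie → lowest x): (-5, -10).
  2. Sort the remaining points by polar angle around p₀.
  3. Walk through sorted points, maintaining a stack; pop the top while the last three entries make a non-left turn (cross product ≤ 0).
  4. Final stack is the convex hull in CCW order: (-5, -10), (4, 0), (-7, 10), (-8, 5).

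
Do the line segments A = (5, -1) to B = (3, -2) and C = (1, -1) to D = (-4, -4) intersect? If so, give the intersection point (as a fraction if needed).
No (intersection of containing lines falls outside at least one segment)

Parametrize and solve: t = 12, s = 4. At least one of these is outside [0, 1], so the segments do not intersect.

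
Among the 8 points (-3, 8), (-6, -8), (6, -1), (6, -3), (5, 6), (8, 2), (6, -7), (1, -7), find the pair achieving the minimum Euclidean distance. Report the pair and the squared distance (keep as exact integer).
Pair = ((6, -1), (6, -3)); squared distance = 4

Compute all C(8, 2) = 28 pairwise squared distances (x_i − x_j)² + (y_i − y_j)². The minimum is 4, attained by the pair ((6, -1), (6, -3)).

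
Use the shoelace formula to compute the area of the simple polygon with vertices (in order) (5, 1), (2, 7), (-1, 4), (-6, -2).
Area = 39

Shoelace formula: Area = (1/2) |Σ_i (x_i · y_{i+1} − x_{i+1} · y_i)| (indices mod n). Compute each cross term:
  (5)(7) − (2)(1) = 33
  (2)(4) − (-1)(7) = 15
  (-1)(-2) − (-6)(4) = 26
  (-6)(1) − (5)(-2) = 4
Sum = 78, so (signed) Area = 78/2 = 39, |Area| = 39.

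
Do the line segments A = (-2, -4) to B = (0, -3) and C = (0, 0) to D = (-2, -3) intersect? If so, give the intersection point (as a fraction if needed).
No (intersection of containing lines falls outside at least one segment)

Parametrize and solve: t = -1/2, s = 3/2. At least one of these is outside [0, 1], so the segments do not intersect.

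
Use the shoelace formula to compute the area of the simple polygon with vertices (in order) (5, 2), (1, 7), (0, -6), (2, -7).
Area = 39

Shoelace formula: Area = (1/2) |Σ_i (x_i · y_{i+1} − x_{i+1} · y_i)| (indices mod n). Compute each cross term:
  (5)(7) − (1)(2) = 33
  (1)(-6) − (0)(7) = -6
  (0)(-7) − (2)(-6) = 12
  (2)(2) − (5)(-7) = 39
Sum = 78, so (signed) Area = 78/2 = 39, |Area| = 39.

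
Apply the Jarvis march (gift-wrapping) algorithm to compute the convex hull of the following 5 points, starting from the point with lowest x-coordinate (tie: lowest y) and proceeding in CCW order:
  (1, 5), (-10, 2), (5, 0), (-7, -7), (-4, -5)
Hull (CCW) = [(-10, 2), (-7, -7), (5, 0), (1, 5)]

Jarvis march: at each step, from the current hull vertex p, select the next vertex q as the point such that every other point lies strictly to the left of (or on) the directed line p → q. (Equivalently: for every other point r, the cross product (q − p) × (r − p) ≥ 0.)
Starting point (lowest x, tie lowest y): (-10, 2). Wrap until returning to start. Resulting hull: (-10, 2), (-7, -7), (5, 0), (1, 5).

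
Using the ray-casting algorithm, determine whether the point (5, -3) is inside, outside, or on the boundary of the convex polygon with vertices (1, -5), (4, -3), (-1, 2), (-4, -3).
The point (5, -3) lies strictly outside the polygon

Cast a horizontal ray to the right from the query point and count how many polygon edges it crosses (each edge strictly once or zero times, handled with the usual half-open convention). 
Parity of crossings → even ⇒ outside.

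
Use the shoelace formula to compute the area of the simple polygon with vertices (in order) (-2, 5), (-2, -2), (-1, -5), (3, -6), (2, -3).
Area = 25

Shoelace formula: Area = (1/2) |Σ_i (x_i · y_{i+1} − x_{i+1} · y_i)| (indices mod n). Compute each cross term:
  (-2)(-2) − (-2)(5) = 14
  (-2)(-5) − (-1)(-2) = 8
  (-1)(-6) − (3)(-5) = 21
  (3)(-3) − (2)(-6) = 3
  (2)(5) − (-2)(-3) = 4
Sum = 50, so (signed) Area = 50/2 = 25, |Area| = 25.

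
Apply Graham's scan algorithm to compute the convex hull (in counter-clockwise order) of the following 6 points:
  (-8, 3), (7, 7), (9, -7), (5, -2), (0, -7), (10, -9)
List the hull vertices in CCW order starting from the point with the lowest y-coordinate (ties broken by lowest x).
Hull (CCW) = [(10, -9), (7, 7), (-8, 3), (0, -7)]

Graham scan procedure:
  1. Find the pivot p₀ = point with lowest y (tie → lowest x): (10, -9).
  2. Sort the remaining points by polar angle around p₀.
  3. Walk through sorted points, maintaining a stack; pop the top while the last three entries make a non-left turn (cross product ≤ 0).
  4. Final stack is the convex hull in CCW order: (10, -9), (7, 7), (-8, 3), (0, -7).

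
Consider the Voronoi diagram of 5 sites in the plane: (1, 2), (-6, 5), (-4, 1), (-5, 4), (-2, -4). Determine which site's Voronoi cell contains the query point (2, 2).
Nearest site = (1, 2)

The Voronoi cell of site s contains exactly those query points closer to s than to any other site. Compute squared distances from q = (2, 2) to each site:
  (1 − 2)² + (2 − 2)² = 1
  (-4 − 2)² + (1 − 2)² = 37
  (-2 − 2)² + (-4 − 2)² = 52
  (-5 − 2)² + (4 − 2)² = 53
  (-6 − 2)² + (5 − 2)² = 73
Minimum is attained by (1, 2), so q lies in its Voronoi cell.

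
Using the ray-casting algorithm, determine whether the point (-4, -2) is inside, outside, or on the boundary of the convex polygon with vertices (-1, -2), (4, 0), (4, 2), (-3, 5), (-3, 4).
The point (-4, -2) lies strictly outside the polygon

Cast a horizontal ray to the right from the query point and count how many polygon edges it crosses (each edge strictly once or zero times, handled with the usual half-open convention). 
Parity of crossings → even ⇒ outside.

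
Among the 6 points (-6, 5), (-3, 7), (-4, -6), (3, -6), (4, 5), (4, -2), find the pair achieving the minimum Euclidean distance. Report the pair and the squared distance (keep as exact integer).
Pair = ((-6, 5), (-3, 7)); squared distance = 13

Compute all C(6, 2) = 15 pairwise squared distances (x_i − x_j)² + (y_i − y_j)². The minimum is 13, attained by the pair ((-6, 5), (-3, 7)).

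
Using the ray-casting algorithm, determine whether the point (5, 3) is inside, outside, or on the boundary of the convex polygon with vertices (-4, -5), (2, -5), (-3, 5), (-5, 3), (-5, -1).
The point (5, 3) lies strictly outside the polygon

Cast a horizontal ray to the right from the query point and count how many polygon edges it crosses (each edge strictly once or zero times, handled with the usual half-open convention). 
Parity of crossings → even ⇒ outside.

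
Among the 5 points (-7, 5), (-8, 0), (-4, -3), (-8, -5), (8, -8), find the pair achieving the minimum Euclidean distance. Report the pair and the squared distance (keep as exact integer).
Pair = ((-4, -3), (-8, -5)); squared distance = 20

Compute all C(5, 2) = 10 pairwise squared distances (x_i − x_j)² + (y_i − y_j)². The minimum is 20, attained by the pair ((-4, -3), (-8, -5)).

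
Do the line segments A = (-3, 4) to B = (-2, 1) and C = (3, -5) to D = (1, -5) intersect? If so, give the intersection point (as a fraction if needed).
No (intersection of containing lines falls outside at least one segment)

Parametrize and solve: t = 3, s = 3/2. At least one of these is outside [0, 1], so the segments do not intersect.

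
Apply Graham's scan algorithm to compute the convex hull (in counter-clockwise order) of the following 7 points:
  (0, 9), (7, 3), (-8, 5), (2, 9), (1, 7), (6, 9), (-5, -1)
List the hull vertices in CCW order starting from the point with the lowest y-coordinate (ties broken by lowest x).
Hull (CCW) = [(-5, -1), (7, 3), (6, 9), (0, 9), (-8, 5)]

Graham scan procedure:
  1. Find the pivot p₀ = point with lowest y (tie → lowest x): (-5, -1).
  2. Sort the remaining points by polar angle around p₀.
  3. Walk through sorted points, maintaining a stack; pop the top while the last three entries make a non-left turn (cross product ≤ 0).
  4. Final stack is the convex hull in CCW order: (-5, -1), (7, 3), (6, 9), (0, 9), (-8, 5).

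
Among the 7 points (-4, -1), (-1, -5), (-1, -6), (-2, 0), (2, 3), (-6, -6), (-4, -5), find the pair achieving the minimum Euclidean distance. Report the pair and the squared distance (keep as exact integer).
Pair = ((-1, -5), (-1, -6)); squared distance = 1

Compute all C(7, 2) = 21 pairwise squared distances (x_i − x_j)² + (y_i − y_j)². The minimum is 1, attained by the pair ((-1, -5), (-1, -6)).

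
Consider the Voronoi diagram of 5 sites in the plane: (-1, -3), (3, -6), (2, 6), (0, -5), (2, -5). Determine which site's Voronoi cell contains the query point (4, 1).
Nearest site = (2, 6)

The Voronoi cell of site s contains exactly those query points closer to s than to any other site. Compute squared distances from q = (4, 1) to each site:
  (2 − 4)² + (6 − 1)² = 29
  (2 − 4)² + (-5 − 1)² = 40
  (-1 − 4)² + (-3 − 1)² = 41
  (3 − 4)² + (-6 − 1)² = 50
  (0 − 4)² + (-5 − 1)² = 52
Minimum is attained by (2, 6), so q lies in its Voronoi cell.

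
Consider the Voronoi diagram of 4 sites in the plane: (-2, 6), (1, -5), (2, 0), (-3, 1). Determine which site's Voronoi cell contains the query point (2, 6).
Nearest site = (-2, 6)

The Voronoi cell of site s contains exactly those query points closer to s than to any other site. Compute squared distances from q = (2, 6) to each site:
  (-2 − 2)² + (6 − 6)² = 16
  (2 − 2)² + (0 − 6)² = 36
  (-3 − 2)² + (1 − 6)² = 50
  (1 − 2)² + (-5 − 6)² = 122
Minimum is attained by (-2, 6), so q lies in its Voronoi cell.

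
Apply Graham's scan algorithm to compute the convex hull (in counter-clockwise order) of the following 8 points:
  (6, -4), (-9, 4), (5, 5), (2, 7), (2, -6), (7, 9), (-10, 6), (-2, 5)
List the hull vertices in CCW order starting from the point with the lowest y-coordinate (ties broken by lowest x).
Hull (CCW) = [(2, -6), (6, -4), (7, 9), (-10, 6), (-9, 4)]

Graham scan procedure:
  1. Find the pivot p₀ = point with lowest y (tie → lowest x): (2, -6).
  2. Sort the remaining points by polar angle around p₀.
  3. Walk through sorted points, maintaining a stack; pop the top while the last three entries make a non-left turn (cross product ≤ 0).
  4. Final stack is the convex hull in CCW order: (2, -6), (6, -4), (7, 9), (-10, 6), (-9, 4).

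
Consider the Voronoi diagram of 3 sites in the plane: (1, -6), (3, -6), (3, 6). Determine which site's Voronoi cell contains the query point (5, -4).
Nearest site = (3, -6)

The Voronoi cell of site s contains exactly those query points closer to s than to any other site. Compute squared distances from q = (5, -4) to each site:
  (3 − 5)² + (-6 − -4)² = 8
  (1 − 5)² + (-6 − -4)² = 20
  (3 − 5)² + (6 − -4)² = 104
Minimum is attained by (3, -6), so q lies in its Voronoi cell.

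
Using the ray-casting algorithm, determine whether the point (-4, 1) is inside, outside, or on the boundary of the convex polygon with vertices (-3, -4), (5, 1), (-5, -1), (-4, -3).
The point (-4, 1) lies strictly outside the polygon

Cast a horizontal ray to the right from the query point and count how many polygon edges it crosses (each edge strictly once or zero times, handled with the usual half-open convention). 
Parity of crossings → even ⇒ outside.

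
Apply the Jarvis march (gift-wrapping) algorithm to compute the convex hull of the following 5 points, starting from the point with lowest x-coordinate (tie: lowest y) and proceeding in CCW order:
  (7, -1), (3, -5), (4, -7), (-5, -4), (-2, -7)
Hull (CCW) = [(-5, -4), (-2, -7), (4, -7), (7, -1)]

Jarvis march: at each step, from the current hull vertex p, select the next vertex q as the point such that every other point lies strictly to the left of (or on) the directed line p → q. (Equivalently: for every other point r, the cross product (q − p) × (r − p) ≥ 0.)
Starting point (lowest x, tie lowest y): (-5, -4). Wrap until returning to start. Resulting hull: (-5, -4), (-2, -7), (4, -7), (7, -1).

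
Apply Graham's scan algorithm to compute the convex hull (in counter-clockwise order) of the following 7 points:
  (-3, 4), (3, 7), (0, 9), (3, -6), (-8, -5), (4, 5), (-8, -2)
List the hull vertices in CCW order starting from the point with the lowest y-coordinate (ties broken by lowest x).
Hull (CCW) = [(3, -6), (4, 5), (3, 7), (0, 9), (-8, -2), (-8, -5)]

Graham scan procedure:
  1. Find the pivot p₀ = point with lowest y (tie → lowest x): (3, -6).
  2. Sort the remaining points by polar angle around p₀.
  3. Walk through sorted points, maintaining a stack; pop the top while the last three entries make a non-left turn (cross product ≤ 0).
  4. Final stack is the convex hull in CCW order: (3, -6), (4, 5), (3, 7), (0, 9), (-8, -2), (-8, -5).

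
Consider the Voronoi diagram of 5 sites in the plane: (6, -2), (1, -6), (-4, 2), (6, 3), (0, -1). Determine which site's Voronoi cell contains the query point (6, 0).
Nearest site = (6, -2)

The Voronoi cell of site s contains exactly those query points closer to s than to any other site. Compute squared distances from q = (6, 0) to each site:
  (6 − 6)² + (-2 − 0)² = 4
  (6 − 6)² + (3 − 0)² = 9
  (0 − 6)² + (-1 − 0)² = 37
  (1 − 6)² + (-6 − 0)² = 61
  (-4 − 6)² + (2 − 0)² = 104
Minimum is attained by (6, -2), so q lies in its Voronoi cell.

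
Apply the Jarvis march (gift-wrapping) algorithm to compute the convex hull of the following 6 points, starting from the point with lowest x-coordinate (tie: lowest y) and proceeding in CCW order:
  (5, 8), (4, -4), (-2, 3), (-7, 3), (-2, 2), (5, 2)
Hull (CCW) = [(-7, 3), (4, -4), (5, 2), (5, 8)]

Jarvis march: at each step, from the current hull vertex p, select the next vertex q as the point such that every other point lies strictly to the left of (or on) the directed line p → q. (Equivalently: for every other point r, the cross product (q − p) × (r − p) ≥ 0.)
Starting point (lowest x, tie lowest y): (-7, 3). Wrap until returning to start. Resulting hull: (-7, 3), (4, -4), (5, 2), (5, 8).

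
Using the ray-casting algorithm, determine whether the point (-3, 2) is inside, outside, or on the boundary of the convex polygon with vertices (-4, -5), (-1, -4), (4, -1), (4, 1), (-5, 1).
The point (-3, 2) lies strictly outside the polygon

Cast a horizontal ray to the right from the query point and count how many polygon edges it crosses (each edge strictly once or zero times, handled with the usual half-open convention). 
Parity of crossings → even ⇒ outside.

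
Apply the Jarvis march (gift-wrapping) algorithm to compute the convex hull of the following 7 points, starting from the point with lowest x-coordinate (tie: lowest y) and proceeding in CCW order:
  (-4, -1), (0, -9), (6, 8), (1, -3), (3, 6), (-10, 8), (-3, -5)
Hull (CCW) = [(-10, 8), (-3, -5), (0, -9), (6, 8)]

Jarvis march: at each step, from the current hull vertex p, select the next vertex q as the point such that every other point lies strictly to the left of (or on) the directed line p → q. (Equivalently: for every other point r, the cross product (q − p) × (r − p) ≥ 0.)
Starting point (lowest x, tie lowest y): (-10, 8). Wrap until returning to start. Resulting hull: (-10, 8), (-3, -5), (0, -9), (6, 8).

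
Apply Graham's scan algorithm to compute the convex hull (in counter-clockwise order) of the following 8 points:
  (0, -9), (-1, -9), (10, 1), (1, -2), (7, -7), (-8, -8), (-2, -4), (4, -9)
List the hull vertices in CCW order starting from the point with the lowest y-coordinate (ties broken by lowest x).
Hull (CCW) = [(-1, -9), (4, -9), (7, -7), (10, 1), (1, -2), (-8, -8)]

Graham scan procedure:
  1. Find the pivot p₀ = point with lowest y (tie → lowest x): (-1, -9).
  2. Sort the remaining points by polar angle around p₀.
  3. Walk through sorted points, maintaining a stack; pop the top while the last three entries make a non-left turn (cross product ≤ 0).
  4. Final stack is the convex hull in CCW order: (-1, -9), (4, -9), (7, -7), (10, 1), (1, -2), (-8, -8).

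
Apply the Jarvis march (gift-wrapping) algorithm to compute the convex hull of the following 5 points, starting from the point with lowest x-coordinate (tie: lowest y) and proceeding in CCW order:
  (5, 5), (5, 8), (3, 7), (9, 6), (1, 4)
Hull (CCW) = [(1, 4), (9, 6), (5, 8), (3, 7)]

Jarvis march: at each step, from the current hull vertex p, select the next vertex q as the point such that every other point lies strictly to the left of (or on) the directed line p → q. (Equivalently: for every other point r, the cross product (q − p) × (r − p) ≥ 0.)
Starting point (lowest x, tie lowest y): (1, 4). Wrap until returning to start. Resulting hull: (1, 4), (9, 6), (5, 8), (3, 7).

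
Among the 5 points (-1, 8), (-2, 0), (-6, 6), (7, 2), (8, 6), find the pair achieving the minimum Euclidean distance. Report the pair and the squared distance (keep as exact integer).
Pair = ((7, 2), (8, 6)); squared distance = 17

Compute all C(5, 2) = 10 pairwise squared distances (x_i − x_j)² + (y_i − y_j)². The minimum is 17, attained by the pair ((7, 2), (8, 6)).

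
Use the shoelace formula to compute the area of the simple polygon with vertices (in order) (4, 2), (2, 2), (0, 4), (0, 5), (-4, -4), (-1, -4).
Area = 29

Shoelace formula: Area = (1/2) |Σ_i (x_i · y_{i+1} − x_{i+1} · y_i)| (indices mod n). Compute each cross term:
  (4)(2) − (2)(2) = 4
  (2)(4) − (0)(2) = 8
  (0)(5) − (0)(4) = 0
  (0)(-4) − (-4)(5) = 20
  (-4)(-4) − (-1)(-4) = 12
  (-1)(2) − (4)(-4) = 14
Sum = 58, so (signed) Area = 58/2 = 29, |Area| = 29.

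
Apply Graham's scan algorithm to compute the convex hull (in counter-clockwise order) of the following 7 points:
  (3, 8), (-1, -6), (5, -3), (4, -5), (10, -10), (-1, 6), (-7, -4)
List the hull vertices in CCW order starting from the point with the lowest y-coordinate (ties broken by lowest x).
Hull (CCW) = [(10, -10), (3, 8), (-1, 6), (-7, -4)]

Graham scan procedure:
  1. Find the pivot p₀ = point with lowest y (tie → lowest x): (10, -10).
  2. Sort the remaining points by polar angle around p₀.
  3. Walk through sorted points, maintaining a stack; pop the top while the last three entries make a non-left turn (cross product ≤ 0).
  4. Final stack is the convex hull in CCW order: (10, -10), (3, 8), (-1, 6), (-7, -4).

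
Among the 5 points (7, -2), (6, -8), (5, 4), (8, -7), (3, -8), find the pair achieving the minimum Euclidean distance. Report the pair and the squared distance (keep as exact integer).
Pair = ((6, -8), (8, -7)); squared distance = 5

Compute all C(5, 2) = 10 pairwise squared distances (x_i − x_j)² + (y_i − y_j)². The minimum is 5, attained by the pair ((6, -8), (8, -7)).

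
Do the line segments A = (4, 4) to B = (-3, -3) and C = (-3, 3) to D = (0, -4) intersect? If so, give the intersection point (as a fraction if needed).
Yes; intersection at (-6/5, -6/5) (t = 26/35 on AB, s = 3/5 on CD)

Parametrize AB as A + t(B − A) = (4 + -7 t, 4 + -7 t) and CD as C + s(D − C) = (-3 + 3 s, 3 + -7 s). Solve the linear system for (t, s). Determinant = -70 ≠ 0, so a unique intersection of the containing lines exists. Solution: t = 26/35, s = 3/5 — both in [0, 1], so the segments cross. Intersection point: (-6/5, -6/5).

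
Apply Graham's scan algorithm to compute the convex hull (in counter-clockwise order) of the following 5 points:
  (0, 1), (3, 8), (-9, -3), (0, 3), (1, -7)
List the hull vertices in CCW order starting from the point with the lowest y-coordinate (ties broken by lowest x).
Hull (CCW) = [(1, -7), (3, 8), (-9, -3)]

Graham scan procedure:
  1. Find the pivot p₀ = point with lowest y (tie → lowest x): (1, -7).
  2. Sort the remaining points by polar angle around p₀.
  3. Walk through sorted points, maintaining a stack; pop the top while the last three entries make a non-left turn (cross product ≤ 0).
  4. Final stack is the convex hull in CCW order: (1, -7), (3, 8), (-9, -3).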